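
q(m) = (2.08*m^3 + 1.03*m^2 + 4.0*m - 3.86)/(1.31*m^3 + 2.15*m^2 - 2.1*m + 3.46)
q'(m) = (-3.93*m^2 - 4.3*m + 2.1)*(2.08*m^3 + 1.03*m^2 + 4.0*m - 3.86)/(1.31*m^3 + 2.15*m^2 - 2.1*m + 3.46)^2 + (6.24*m^2 + 2.06*m + 4.0)/(1.31*m^3 + 2.15*m^2 - 2.1*m + 3.46) = (3.1227*m^4 - 19.216*m^3 + 25.9972*m^2 + 23.7256*m + 5.734)/(1.7161*m^6 + 5.633*m^5 - 0.879500000000001*m^4 + 0.0352000000000015*m^3 + 19.288*m^2 - 14.532*m + 11.9716)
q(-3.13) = 7.72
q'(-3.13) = 13.06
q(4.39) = 1.43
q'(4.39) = 0.01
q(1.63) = 1.26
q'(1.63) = 0.40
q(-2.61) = -149.66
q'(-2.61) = 6944.35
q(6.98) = 1.45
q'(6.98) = 0.01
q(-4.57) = 2.97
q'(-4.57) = 0.81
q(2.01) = 1.36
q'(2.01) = 0.15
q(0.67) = -0.03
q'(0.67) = 2.42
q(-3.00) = 10.02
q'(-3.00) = 23.99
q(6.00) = 1.44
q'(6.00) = 0.01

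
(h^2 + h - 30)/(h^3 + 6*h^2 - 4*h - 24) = (h - 5)/(h^2 - 4)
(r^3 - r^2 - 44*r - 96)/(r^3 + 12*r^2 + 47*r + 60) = (r - 8)/(r + 5)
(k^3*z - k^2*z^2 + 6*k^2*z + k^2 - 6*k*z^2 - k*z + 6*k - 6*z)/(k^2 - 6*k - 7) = (-k^3*z + k^2*z^2 - 6*k^2*z - k^2 + 6*k*z^2 + k*z - 6*k + 6*z)/(-k^2 + 6*k + 7)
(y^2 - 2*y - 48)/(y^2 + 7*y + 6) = (y - 8)/(y + 1)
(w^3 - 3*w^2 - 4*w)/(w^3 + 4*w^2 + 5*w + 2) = w*(w - 4)/(w^2 + 3*w + 2)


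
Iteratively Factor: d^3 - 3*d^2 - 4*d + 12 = (d - 2)*(d^2 - d - 6) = (d - 3)*(d - 2)*(d + 2)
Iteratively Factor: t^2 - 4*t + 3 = (t - 3)*(t - 1)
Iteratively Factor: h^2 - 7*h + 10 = (h - 5)*(h - 2)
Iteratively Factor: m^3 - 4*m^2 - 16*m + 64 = (m - 4)*(m^2 - 16) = (m - 4)^2*(m + 4)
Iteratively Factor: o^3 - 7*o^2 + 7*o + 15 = (o + 1)*(o^2 - 8*o + 15) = (o - 5)*(o + 1)*(o - 3)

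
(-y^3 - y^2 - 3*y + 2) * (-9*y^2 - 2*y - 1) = 9*y^5 + 11*y^4 + 30*y^3 - 11*y^2 - y - 2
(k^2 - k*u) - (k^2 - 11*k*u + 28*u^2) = 10*k*u - 28*u^2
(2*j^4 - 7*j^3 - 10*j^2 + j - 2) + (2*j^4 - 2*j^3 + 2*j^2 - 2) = 4*j^4 - 9*j^3 - 8*j^2 + j - 4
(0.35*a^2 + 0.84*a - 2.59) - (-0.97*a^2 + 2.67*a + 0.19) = 1.32*a^2 - 1.83*a - 2.78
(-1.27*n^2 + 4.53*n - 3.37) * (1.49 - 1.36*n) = 1.7272*n^3 - 8.0531*n^2 + 11.3329*n - 5.0213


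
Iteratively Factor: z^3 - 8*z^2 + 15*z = (z)*(z^2 - 8*z + 15) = z*(z - 5)*(z - 3)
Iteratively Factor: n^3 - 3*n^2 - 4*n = (n + 1)*(n^2 - 4*n) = (n - 4)*(n + 1)*(n)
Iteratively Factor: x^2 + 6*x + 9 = (x + 3)*(x + 3)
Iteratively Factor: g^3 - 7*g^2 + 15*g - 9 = (g - 1)*(g^2 - 6*g + 9) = (g - 3)*(g - 1)*(g - 3)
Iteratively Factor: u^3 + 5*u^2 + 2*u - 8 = (u + 4)*(u^2 + u - 2) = (u + 2)*(u + 4)*(u - 1)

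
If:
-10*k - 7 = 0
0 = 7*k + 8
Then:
No Solution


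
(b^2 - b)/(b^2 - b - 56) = b*(1 - b)/(-b^2 + b + 56)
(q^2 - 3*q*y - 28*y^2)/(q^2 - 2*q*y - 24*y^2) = (-q + 7*y)/(-q + 6*y)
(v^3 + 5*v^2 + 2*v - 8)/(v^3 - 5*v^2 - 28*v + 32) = (v + 2)/(v - 8)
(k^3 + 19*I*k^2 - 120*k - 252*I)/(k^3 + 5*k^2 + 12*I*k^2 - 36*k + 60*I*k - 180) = (k + 7*I)/(k + 5)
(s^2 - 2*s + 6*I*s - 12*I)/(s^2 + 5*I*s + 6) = (s - 2)/(s - I)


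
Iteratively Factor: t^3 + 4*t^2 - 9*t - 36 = (t + 3)*(t^2 + t - 12) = (t + 3)*(t + 4)*(t - 3)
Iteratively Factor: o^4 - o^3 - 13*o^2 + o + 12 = (o - 1)*(o^3 - 13*o - 12) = (o - 1)*(o + 1)*(o^2 - o - 12) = (o - 1)*(o + 1)*(o + 3)*(o - 4)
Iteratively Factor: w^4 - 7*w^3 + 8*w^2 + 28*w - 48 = (w - 3)*(w^3 - 4*w^2 - 4*w + 16) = (w - 3)*(w + 2)*(w^2 - 6*w + 8) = (w - 4)*(w - 3)*(w + 2)*(w - 2)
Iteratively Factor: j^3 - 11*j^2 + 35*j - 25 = (j - 1)*(j^2 - 10*j + 25) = (j - 5)*(j - 1)*(j - 5)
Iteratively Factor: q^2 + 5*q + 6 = (q + 3)*(q + 2)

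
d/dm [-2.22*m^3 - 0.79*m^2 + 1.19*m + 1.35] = -6.66*m^2 - 1.58*m + 1.19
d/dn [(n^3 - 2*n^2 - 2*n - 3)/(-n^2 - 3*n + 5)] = (-n^4 - 6*n^3 + 19*n^2 - 26*n - 19)/(n^4 + 6*n^3 - n^2 - 30*n + 25)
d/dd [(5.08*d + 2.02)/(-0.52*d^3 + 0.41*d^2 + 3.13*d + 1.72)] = (5.2832*d^3 + 1.0684*d^2 - 1.6564*d + 2.415)/(0.2704*d^6 - 0.4264*d^5 - 3.0871*d^4 + 0.7778*d^3 + 11.2073*d^2 + 10.7672*d + 2.9584)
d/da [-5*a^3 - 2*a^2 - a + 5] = -15*a^2 - 4*a - 1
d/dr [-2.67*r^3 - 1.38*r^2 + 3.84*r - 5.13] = -8.01*r^2 - 2.76*r + 3.84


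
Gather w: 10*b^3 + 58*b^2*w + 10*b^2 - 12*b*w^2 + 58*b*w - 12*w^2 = 10*b^3 + 10*b^2 + w^2*(-12*b - 12) + w*(58*b^2 + 58*b)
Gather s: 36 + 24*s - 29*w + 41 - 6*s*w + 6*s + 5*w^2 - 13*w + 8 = s*(30 - 6*w) + 5*w^2 - 42*w + 85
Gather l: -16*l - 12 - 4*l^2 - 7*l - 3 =-4*l^2 - 23*l - 15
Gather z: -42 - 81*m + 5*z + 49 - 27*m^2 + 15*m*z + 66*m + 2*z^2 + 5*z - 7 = -27*m^2 - 15*m + 2*z^2 + z*(15*m + 10)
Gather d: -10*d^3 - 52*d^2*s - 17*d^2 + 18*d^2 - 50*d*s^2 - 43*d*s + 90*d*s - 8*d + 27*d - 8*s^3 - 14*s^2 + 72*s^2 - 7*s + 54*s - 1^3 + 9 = -10*d^3 + d^2*(1 - 52*s) + d*(-50*s^2 + 47*s + 19) - 8*s^3 + 58*s^2 + 47*s + 8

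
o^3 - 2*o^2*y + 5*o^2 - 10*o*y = o*(o + 5)*(o - 2*y)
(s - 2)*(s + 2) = s^2 - 4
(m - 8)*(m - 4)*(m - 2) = m^3 - 14*m^2 + 56*m - 64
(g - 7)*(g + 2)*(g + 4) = g^3 - g^2 - 34*g - 56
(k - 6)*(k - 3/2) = k^2 - 15*k/2 + 9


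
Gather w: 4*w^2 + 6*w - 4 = 4*w^2 + 6*w - 4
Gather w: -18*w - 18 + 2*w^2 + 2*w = 2*w^2 - 16*w - 18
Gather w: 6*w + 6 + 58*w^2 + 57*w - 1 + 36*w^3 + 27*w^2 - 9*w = 36*w^3 + 85*w^2 + 54*w + 5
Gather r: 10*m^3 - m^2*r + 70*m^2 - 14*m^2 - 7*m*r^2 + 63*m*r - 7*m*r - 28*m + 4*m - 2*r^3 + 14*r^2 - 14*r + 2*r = 10*m^3 + 56*m^2 - 24*m - 2*r^3 + r^2*(14 - 7*m) + r*(-m^2 + 56*m - 12)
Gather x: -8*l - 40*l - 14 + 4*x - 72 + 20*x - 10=-48*l + 24*x - 96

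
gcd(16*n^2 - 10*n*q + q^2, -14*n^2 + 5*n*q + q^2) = -2*n + q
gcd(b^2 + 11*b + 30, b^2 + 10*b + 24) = b + 6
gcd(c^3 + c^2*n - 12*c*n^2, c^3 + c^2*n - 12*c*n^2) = c^3 + c^2*n - 12*c*n^2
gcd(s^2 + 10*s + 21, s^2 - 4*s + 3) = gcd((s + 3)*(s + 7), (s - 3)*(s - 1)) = 1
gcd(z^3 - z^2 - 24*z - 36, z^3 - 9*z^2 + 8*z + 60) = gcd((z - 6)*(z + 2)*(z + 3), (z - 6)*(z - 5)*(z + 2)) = z^2 - 4*z - 12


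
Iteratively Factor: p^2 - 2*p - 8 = (p - 4)*(p + 2)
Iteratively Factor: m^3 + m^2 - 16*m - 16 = (m + 1)*(m^2 - 16) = (m - 4)*(m + 1)*(m + 4)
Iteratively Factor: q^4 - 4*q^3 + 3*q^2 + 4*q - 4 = (q + 1)*(q^3 - 5*q^2 + 8*q - 4) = (q - 1)*(q + 1)*(q^2 - 4*q + 4) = (q - 2)*(q - 1)*(q + 1)*(q - 2)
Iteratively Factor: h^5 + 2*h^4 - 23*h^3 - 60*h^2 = (h)*(h^4 + 2*h^3 - 23*h^2 - 60*h) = h*(h + 3)*(h^3 - h^2 - 20*h) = h^2*(h + 3)*(h^2 - h - 20) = h^2*(h + 3)*(h + 4)*(h - 5)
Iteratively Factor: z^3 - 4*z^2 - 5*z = (z)*(z^2 - 4*z - 5) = z*(z - 5)*(z + 1)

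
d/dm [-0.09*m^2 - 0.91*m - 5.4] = -0.18*m - 0.91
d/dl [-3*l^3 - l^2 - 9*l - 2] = -9*l^2 - 2*l - 9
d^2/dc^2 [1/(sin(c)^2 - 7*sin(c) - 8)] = (-4*sin(c)^3 + 25*sin(c)^2 - 100*sin(c) + 114)/((sin(c) - 8)^3*(sin(c) + 1)^2)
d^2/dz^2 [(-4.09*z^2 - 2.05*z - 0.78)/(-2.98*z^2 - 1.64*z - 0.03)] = (-3.567656*z^3 + 39.366396*z^2 + 21.772476*z + 3.861954)/(26.463592*z^6 + 43.691568*z^5 + 24.84426*z^4 + 5.29064*z^3 + 0.25011*z^2 + 0.004428*z + 2.7e-5)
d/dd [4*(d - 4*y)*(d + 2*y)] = 8*d - 8*y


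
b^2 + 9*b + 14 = (b + 2)*(b + 7)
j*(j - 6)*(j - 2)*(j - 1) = j^4 - 9*j^3 + 20*j^2 - 12*j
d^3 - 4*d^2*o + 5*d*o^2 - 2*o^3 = (d - 2*o)*(d - o)^2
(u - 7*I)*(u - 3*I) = u^2 - 10*I*u - 21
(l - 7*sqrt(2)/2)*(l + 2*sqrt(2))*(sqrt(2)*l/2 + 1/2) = sqrt(2)*l^3/2 - l^2 - 31*sqrt(2)*l/4 - 7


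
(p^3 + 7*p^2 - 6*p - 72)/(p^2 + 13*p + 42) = (p^2 + p - 12)/(p + 7)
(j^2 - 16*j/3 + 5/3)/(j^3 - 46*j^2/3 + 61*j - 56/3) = (j - 5)/(j^2 - 15*j + 56)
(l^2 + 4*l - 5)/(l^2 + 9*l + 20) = (l - 1)/(l + 4)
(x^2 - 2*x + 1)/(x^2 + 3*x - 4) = (x - 1)/(x + 4)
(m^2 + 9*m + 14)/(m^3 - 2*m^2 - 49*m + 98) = (m + 2)/(m^2 - 9*m + 14)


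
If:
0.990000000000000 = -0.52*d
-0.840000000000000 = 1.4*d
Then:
No Solution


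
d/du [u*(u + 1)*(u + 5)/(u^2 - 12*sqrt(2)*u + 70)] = (u^4 - 24*sqrt(2)*u^3 - 72*sqrt(2)*u^2 + 205*u^2 + 840*u + 350)/(u^4 - 24*sqrt(2)*u^3 + 428*u^2 - 1680*sqrt(2)*u + 4900)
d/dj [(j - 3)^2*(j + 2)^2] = 2*(j - 3)*(j + 2)*(2*j - 1)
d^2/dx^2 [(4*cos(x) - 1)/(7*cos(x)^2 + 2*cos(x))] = 2*(126*sin(x)^4/cos(x)^3 + 98*sin(x)^2 + 119 + 107/cos(x) - 42/cos(x)^2 - 130/cos(x)^3)/(7*cos(x) + 2)^3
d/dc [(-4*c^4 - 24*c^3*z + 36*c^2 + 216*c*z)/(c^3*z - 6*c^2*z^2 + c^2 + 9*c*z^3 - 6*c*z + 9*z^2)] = 4*(c*(c^3 + 6*c^2*z - 9*c - 54*z)*(3*c^2*z - 12*c*z^2 + 2*c + 9*z^3 - 6*z) + 2*(-2*c^3 - 9*c^2*z + 9*c + 27*z)*(c^3*z - 6*c^2*z^2 + c^2 + 9*c*z^3 - 6*c*z + 9*z^2))/(c^3*z - 6*c^2*z^2 + c^2 + 9*c*z^3 - 6*c*z + 9*z^2)^2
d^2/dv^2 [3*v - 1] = 0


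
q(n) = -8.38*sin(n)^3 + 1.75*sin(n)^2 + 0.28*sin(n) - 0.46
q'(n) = -25.14*sin(n)^2*cos(n) + 3.5*sin(n)*cos(n) + 0.28*cos(n)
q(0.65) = -1.51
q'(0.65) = -5.42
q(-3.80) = -1.55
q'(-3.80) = 5.53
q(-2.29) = 3.89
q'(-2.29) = 10.92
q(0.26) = -0.41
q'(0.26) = -0.47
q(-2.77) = 0.07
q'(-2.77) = 4.01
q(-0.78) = 3.12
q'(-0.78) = -10.39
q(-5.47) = -2.55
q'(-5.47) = -7.18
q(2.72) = -0.63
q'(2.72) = 2.28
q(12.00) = 1.19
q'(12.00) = -7.46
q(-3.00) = -0.44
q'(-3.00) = 0.71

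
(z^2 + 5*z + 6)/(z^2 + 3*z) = (z + 2)/z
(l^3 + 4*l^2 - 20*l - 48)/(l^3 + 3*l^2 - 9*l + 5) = (l^3 + 4*l^2 - 20*l - 48)/(l^3 + 3*l^2 - 9*l + 5)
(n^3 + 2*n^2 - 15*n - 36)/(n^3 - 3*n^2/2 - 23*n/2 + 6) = 2*(n + 3)/(2*n - 1)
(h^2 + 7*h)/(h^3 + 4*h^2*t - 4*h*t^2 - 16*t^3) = h*(h + 7)/(h^3 + 4*h^2*t - 4*h*t^2 - 16*t^3)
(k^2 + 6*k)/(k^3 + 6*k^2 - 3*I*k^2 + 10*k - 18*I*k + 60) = k/(k^2 - 3*I*k + 10)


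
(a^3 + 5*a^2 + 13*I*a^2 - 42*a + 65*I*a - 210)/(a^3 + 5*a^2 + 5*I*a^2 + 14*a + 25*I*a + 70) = (a + 6*I)/(a - 2*I)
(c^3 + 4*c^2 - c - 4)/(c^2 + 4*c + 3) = (c^2 + 3*c - 4)/(c + 3)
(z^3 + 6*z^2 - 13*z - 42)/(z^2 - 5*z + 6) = (z^2 + 9*z + 14)/(z - 2)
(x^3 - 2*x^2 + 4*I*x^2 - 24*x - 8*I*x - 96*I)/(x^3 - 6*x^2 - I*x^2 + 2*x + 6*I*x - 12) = (x^2 + 4*x*(1 + I) + 16*I)/(x^2 - I*x + 2)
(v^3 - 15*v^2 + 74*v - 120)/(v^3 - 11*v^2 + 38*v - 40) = (v - 6)/(v - 2)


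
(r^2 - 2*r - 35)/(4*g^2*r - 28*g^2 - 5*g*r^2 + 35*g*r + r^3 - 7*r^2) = (r + 5)/(4*g^2 - 5*g*r + r^2)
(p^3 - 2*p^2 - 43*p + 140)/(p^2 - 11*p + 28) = (p^2 + 2*p - 35)/(p - 7)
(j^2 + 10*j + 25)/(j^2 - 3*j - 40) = (j + 5)/(j - 8)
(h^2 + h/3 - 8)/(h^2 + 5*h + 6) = (h - 8/3)/(h + 2)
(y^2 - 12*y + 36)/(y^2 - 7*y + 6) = (y - 6)/(y - 1)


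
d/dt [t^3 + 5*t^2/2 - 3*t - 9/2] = 3*t^2 + 5*t - 3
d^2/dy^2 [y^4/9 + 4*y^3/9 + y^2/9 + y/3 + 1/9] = 4*y^2/3 + 8*y/3 + 2/9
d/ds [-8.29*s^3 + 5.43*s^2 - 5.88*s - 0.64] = -24.87*s^2 + 10.86*s - 5.88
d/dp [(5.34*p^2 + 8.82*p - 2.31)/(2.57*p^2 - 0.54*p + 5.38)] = (-25.551*p^2 + 69.3318*p + 46.2042)/(6.6049*p^4 - 2.7756*p^3 + 27.9448*p^2 - 5.8104*p + 28.9444)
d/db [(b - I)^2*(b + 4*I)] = (b - I)*(3*b + 7*I)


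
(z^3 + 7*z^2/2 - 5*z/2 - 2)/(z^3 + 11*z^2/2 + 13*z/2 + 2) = (z - 1)/(z + 1)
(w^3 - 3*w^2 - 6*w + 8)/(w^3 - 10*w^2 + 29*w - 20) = (w + 2)/(w - 5)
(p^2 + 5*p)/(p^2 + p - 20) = p/(p - 4)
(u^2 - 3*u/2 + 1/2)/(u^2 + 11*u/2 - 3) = (u - 1)/(u + 6)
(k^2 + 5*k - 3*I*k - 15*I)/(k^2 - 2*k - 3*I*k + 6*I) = (k + 5)/(k - 2)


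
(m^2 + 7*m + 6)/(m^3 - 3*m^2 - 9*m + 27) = (m^2 + 7*m + 6)/(m^3 - 3*m^2 - 9*m + 27)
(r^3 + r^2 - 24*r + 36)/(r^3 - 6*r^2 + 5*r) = (r^3 + r^2 - 24*r + 36)/(r*(r^2 - 6*r + 5))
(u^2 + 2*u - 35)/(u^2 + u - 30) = (u + 7)/(u + 6)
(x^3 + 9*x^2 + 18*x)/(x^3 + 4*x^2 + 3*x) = (x + 6)/(x + 1)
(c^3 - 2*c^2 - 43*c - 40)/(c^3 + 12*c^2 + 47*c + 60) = (c^2 - 7*c - 8)/(c^2 + 7*c + 12)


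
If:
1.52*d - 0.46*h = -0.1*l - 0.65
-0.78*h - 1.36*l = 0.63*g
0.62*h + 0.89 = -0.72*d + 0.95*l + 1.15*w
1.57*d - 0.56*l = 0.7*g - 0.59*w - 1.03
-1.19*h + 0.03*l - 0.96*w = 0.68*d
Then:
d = -0.48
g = 1.32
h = -0.29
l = -0.45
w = 0.68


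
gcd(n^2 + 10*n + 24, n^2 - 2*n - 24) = n + 4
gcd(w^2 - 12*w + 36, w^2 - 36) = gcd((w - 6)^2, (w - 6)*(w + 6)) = w - 6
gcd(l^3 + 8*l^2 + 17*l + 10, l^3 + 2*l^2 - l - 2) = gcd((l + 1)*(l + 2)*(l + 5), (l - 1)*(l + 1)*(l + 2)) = l^2 + 3*l + 2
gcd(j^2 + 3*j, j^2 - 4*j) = j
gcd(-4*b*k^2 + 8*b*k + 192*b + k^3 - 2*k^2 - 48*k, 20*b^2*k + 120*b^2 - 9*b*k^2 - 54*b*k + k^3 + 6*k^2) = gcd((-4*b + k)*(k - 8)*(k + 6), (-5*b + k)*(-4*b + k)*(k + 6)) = 4*b*k + 24*b - k^2 - 6*k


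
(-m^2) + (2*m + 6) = -m^2 + 2*m + 6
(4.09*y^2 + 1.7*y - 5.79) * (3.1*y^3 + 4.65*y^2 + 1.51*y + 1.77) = 12.679*y^5 + 24.2885*y^4 - 3.8681*y^3 - 17.1172*y^2 - 5.7339*y - 10.2483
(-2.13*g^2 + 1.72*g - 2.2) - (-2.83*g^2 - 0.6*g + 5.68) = 0.7*g^2 + 2.32*g - 7.88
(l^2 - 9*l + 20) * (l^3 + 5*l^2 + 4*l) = l^5 - 4*l^4 - 21*l^3 + 64*l^2 + 80*l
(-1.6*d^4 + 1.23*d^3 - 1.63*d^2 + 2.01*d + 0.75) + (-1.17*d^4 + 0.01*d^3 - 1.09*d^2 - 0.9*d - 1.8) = -2.77*d^4 + 1.24*d^3 - 2.72*d^2 + 1.11*d - 1.05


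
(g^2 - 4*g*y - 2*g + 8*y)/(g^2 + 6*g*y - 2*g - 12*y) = (g - 4*y)/(g + 6*y)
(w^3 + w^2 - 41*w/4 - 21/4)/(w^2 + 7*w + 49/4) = (2*w^2 - 5*w - 3)/(2*w + 7)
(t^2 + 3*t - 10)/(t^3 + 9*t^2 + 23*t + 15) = (t - 2)/(t^2 + 4*t + 3)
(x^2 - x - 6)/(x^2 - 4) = (x - 3)/(x - 2)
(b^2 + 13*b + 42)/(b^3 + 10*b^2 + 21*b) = (b + 6)/(b*(b + 3))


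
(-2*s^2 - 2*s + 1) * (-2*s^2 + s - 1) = 4*s^4 + 2*s^3 - 2*s^2 + 3*s - 1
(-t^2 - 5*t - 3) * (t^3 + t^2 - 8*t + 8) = -t^5 - 6*t^4 + 29*t^2 - 16*t - 24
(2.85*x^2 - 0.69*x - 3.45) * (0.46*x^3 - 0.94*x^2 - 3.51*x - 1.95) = 1.311*x^5 - 2.9964*x^4 - 10.9419*x^3 + 0.107399999999999*x^2 + 13.455*x + 6.7275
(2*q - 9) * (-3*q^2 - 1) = -6*q^3 + 27*q^2 - 2*q + 9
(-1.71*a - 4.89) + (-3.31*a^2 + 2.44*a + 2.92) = -3.31*a^2 + 0.73*a - 1.97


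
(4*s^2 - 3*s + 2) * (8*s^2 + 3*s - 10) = 32*s^4 - 12*s^3 - 33*s^2 + 36*s - 20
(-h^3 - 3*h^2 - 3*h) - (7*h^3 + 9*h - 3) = -8*h^3 - 3*h^2 - 12*h + 3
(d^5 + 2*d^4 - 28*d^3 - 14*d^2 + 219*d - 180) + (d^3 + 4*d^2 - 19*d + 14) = d^5 + 2*d^4 - 27*d^3 - 10*d^2 + 200*d - 166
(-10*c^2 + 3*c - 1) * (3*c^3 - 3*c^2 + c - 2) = -30*c^5 + 39*c^4 - 22*c^3 + 26*c^2 - 7*c + 2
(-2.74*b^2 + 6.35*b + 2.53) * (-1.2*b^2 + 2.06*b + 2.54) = 3.288*b^4 - 13.2644*b^3 + 3.0854*b^2 + 21.3408*b + 6.4262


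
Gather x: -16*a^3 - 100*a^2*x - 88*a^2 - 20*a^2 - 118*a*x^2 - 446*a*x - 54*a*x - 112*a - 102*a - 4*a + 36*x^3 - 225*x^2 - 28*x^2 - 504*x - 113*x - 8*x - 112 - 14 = -16*a^3 - 108*a^2 - 218*a + 36*x^3 + x^2*(-118*a - 253) + x*(-100*a^2 - 500*a - 625) - 126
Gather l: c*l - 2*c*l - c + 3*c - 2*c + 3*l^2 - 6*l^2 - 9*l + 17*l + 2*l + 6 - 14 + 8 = -3*l^2 + l*(10 - c)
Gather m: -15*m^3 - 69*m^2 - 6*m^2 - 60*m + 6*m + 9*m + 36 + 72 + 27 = -15*m^3 - 75*m^2 - 45*m + 135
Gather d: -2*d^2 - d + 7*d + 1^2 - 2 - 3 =-2*d^2 + 6*d - 4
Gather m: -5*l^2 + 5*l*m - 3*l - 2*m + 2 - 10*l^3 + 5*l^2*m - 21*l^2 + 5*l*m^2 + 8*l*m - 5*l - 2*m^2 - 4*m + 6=-10*l^3 - 26*l^2 - 8*l + m^2*(5*l - 2) + m*(5*l^2 + 13*l - 6) + 8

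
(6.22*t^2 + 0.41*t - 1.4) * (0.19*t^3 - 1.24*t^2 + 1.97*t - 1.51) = 1.1818*t^5 - 7.6349*t^4 + 11.479*t^3 - 6.8485*t^2 - 3.3771*t + 2.114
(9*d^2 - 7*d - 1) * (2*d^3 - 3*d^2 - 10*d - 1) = 18*d^5 - 41*d^4 - 71*d^3 + 64*d^2 + 17*d + 1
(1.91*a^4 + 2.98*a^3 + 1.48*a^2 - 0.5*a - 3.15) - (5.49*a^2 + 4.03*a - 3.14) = 1.91*a^4 + 2.98*a^3 - 4.01*a^2 - 4.53*a - 0.00999999999999979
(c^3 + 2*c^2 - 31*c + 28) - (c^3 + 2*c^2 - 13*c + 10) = 18 - 18*c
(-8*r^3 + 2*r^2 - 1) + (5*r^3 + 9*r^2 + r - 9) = -3*r^3 + 11*r^2 + r - 10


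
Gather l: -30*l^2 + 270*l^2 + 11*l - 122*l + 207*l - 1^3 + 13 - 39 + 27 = 240*l^2 + 96*l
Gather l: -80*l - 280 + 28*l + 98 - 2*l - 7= -54*l - 189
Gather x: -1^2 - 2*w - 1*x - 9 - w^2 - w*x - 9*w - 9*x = -w^2 - 11*w + x*(-w - 10) - 10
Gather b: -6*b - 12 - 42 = -6*b - 54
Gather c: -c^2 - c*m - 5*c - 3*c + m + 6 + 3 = -c^2 + c*(-m - 8) + m + 9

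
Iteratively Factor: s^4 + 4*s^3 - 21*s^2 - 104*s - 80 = (s + 4)*(s^3 - 21*s - 20) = (s + 1)*(s + 4)*(s^2 - s - 20) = (s - 5)*(s + 1)*(s + 4)*(s + 4)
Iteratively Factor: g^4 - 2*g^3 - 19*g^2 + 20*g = (g - 5)*(g^3 + 3*g^2 - 4*g) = (g - 5)*(g - 1)*(g^2 + 4*g) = (g - 5)*(g - 1)*(g + 4)*(g)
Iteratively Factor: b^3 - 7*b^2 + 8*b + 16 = (b - 4)*(b^2 - 3*b - 4) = (b - 4)*(b + 1)*(b - 4)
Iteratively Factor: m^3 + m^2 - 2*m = (m + 2)*(m^2 - m) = (m - 1)*(m + 2)*(m)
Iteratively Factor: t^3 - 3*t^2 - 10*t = (t - 5)*(t^2 + 2*t) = t*(t - 5)*(t + 2)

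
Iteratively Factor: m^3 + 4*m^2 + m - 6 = (m - 1)*(m^2 + 5*m + 6) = (m - 1)*(m + 2)*(m + 3)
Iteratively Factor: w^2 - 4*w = (w - 4)*(w)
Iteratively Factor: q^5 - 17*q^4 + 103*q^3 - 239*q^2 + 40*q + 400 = (q + 1)*(q^4 - 18*q^3 + 121*q^2 - 360*q + 400) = (q - 4)*(q + 1)*(q^3 - 14*q^2 + 65*q - 100) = (q - 4)^2*(q + 1)*(q^2 - 10*q + 25) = (q - 5)*(q - 4)^2*(q + 1)*(q - 5)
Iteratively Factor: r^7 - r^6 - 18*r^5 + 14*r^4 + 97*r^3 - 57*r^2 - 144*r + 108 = (r + 2)*(r^6 - 3*r^5 - 12*r^4 + 38*r^3 + 21*r^2 - 99*r + 54) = (r - 3)*(r + 2)*(r^5 - 12*r^3 + 2*r^2 + 27*r - 18) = (r - 3)*(r - 1)*(r + 2)*(r^4 + r^3 - 11*r^2 - 9*r + 18) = (r - 3)*(r - 1)*(r + 2)*(r + 3)*(r^3 - 2*r^2 - 5*r + 6) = (r - 3)*(r - 1)^2*(r + 2)*(r + 3)*(r^2 - r - 6) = (r - 3)^2*(r - 1)^2*(r + 2)*(r + 3)*(r + 2)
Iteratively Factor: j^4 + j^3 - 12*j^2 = (j)*(j^3 + j^2 - 12*j) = j*(j - 3)*(j^2 + 4*j) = j*(j - 3)*(j + 4)*(j)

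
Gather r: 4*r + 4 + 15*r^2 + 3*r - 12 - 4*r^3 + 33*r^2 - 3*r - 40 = -4*r^3 + 48*r^2 + 4*r - 48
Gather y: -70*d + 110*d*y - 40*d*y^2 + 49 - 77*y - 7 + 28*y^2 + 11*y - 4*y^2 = -70*d + y^2*(24 - 40*d) + y*(110*d - 66) + 42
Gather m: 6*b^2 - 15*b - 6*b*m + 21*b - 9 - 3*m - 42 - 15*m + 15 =6*b^2 + 6*b + m*(-6*b - 18) - 36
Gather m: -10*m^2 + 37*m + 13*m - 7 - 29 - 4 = -10*m^2 + 50*m - 40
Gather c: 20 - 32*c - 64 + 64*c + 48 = 32*c + 4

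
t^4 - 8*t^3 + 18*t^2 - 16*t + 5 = (t - 5)*(t - 1)^3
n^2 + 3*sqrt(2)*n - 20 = (n - 2*sqrt(2))*(n + 5*sqrt(2))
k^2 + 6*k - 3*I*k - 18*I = (k + 6)*(k - 3*I)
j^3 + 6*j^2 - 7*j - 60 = (j - 3)*(j + 4)*(j + 5)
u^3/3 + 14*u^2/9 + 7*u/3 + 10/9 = (u/3 + 1/3)*(u + 5/3)*(u + 2)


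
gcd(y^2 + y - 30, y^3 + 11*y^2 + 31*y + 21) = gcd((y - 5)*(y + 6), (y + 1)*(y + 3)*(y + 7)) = 1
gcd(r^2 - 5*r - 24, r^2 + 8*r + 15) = r + 3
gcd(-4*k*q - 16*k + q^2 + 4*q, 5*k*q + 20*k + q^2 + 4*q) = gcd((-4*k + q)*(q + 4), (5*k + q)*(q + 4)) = q + 4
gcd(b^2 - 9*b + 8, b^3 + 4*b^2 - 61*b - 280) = b - 8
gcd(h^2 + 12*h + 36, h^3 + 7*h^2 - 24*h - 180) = h^2 + 12*h + 36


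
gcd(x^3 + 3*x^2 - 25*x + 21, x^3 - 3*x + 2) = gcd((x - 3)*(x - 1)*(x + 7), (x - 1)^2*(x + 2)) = x - 1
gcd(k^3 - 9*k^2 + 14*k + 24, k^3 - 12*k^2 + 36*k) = k - 6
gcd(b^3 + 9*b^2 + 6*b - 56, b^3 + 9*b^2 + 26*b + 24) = b + 4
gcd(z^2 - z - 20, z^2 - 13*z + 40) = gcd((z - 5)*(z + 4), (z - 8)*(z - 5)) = z - 5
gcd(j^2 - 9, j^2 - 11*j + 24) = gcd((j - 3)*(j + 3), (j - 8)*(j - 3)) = j - 3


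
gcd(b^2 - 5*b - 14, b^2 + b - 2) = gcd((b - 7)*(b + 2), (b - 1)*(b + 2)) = b + 2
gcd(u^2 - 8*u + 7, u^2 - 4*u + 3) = u - 1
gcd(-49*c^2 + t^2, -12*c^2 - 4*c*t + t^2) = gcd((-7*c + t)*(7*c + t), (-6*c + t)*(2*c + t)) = 1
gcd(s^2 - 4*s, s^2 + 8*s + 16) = 1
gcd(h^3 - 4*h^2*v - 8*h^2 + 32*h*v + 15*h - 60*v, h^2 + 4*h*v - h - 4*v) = 1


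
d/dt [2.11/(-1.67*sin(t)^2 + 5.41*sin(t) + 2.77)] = (7.0474*sin(t) - 11.4151)*cos(t)/(-1.67*sin(t)^2 + 5.41*sin(t) + 2.77)^2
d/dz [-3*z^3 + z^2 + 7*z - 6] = -9*z^2 + 2*z + 7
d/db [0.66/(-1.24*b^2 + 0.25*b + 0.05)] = (1.6368*b - 0.165)/(-1.24*b^2 + 0.25*b + 0.05)^2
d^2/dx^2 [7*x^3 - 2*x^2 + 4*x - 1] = 42*x - 4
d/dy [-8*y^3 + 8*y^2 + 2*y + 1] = -24*y^2 + 16*y + 2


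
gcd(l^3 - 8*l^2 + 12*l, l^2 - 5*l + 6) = l - 2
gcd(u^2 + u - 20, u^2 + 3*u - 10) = u + 5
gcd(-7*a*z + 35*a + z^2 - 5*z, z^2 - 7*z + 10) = z - 5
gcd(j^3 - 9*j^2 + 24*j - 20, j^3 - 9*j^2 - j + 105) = j - 5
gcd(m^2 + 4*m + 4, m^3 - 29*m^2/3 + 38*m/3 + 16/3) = 1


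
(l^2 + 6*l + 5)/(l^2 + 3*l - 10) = (l + 1)/(l - 2)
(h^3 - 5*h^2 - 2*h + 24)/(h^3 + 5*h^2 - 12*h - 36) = (h - 4)/(h + 6)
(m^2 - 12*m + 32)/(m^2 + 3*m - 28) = (m - 8)/(m + 7)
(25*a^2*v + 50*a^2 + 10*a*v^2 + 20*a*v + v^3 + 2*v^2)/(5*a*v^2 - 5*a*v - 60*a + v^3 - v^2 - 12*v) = (5*a*v + 10*a + v^2 + 2*v)/(v^2 - v - 12)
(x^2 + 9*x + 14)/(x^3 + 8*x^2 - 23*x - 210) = (x + 2)/(x^2 + x - 30)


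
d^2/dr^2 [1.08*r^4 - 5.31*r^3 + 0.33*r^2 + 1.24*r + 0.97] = 12.96*r^2 - 31.86*r + 0.66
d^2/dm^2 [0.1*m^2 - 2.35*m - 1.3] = 0.200000000000000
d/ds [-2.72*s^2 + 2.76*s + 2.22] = 2.76 - 5.44*s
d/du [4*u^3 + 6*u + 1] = 12*u^2 + 6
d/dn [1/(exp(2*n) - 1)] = -1/(2*sinh(n)^2)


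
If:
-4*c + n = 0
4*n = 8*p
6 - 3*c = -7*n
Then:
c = -6/25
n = -24/25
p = -12/25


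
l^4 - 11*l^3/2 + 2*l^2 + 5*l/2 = l*(l - 5)*(l - 1)*(l + 1/2)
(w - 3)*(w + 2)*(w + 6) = w^3 + 5*w^2 - 12*w - 36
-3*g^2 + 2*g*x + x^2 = (-g + x)*(3*g + x)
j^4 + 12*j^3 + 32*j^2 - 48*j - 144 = (j - 2)*(j + 2)*(j + 6)^2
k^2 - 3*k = k*(k - 3)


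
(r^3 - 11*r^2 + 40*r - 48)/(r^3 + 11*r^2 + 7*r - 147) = (r^2 - 8*r + 16)/(r^2 + 14*r + 49)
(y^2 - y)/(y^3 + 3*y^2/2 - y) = 2*(y - 1)/(2*y^2 + 3*y - 2)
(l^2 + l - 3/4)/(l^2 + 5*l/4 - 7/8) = 2*(2*l + 3)/(4*l + 7)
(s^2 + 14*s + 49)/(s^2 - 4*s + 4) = (s^2 + 14*s + 49)/(s^2 - 4*s + 4)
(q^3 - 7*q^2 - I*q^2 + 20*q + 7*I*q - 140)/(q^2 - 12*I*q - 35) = (q^2 + q*(-7 + 4*I) - 28*I)/(q - 7*I)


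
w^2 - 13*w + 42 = (w - 7)*(w - 6)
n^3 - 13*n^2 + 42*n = n*(n - 7)*(n - 6)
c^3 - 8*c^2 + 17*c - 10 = (c - 5)*(c - 2)*(c - 1)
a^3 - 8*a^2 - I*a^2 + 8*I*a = a*(a - 8)*(a - I)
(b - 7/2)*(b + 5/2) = b^2 - b - 35/4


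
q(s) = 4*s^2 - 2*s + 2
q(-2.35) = 28.79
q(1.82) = 11.61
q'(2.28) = 16.24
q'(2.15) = 15.20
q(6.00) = 134.00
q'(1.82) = 12.56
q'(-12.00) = -98.00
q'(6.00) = 46.00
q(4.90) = 88.24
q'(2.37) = 16.96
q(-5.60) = 138.64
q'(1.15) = 7.20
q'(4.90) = 37.20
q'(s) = 8*s - 2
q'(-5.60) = -46.80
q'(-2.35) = -20.80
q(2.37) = 19.73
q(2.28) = 18.23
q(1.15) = 4.99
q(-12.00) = 602.00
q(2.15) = 16.19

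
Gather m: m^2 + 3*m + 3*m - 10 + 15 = m^2 + 6*m + 5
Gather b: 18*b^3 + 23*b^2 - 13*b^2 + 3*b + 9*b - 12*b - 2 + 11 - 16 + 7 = 18*b^3 + 10*b^2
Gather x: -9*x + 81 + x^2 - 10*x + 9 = x^2 - 19*x + 90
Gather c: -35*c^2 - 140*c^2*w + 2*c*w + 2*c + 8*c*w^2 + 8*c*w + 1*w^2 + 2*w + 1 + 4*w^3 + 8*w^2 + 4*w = c^2*(-140*w - 35) + c*(8*w^2 + 10*w + 2) + 4*w^3 + 9*w^2 + 6*w + 1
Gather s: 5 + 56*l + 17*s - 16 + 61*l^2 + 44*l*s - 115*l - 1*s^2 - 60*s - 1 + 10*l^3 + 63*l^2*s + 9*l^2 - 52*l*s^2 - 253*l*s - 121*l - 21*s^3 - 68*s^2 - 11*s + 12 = 10*l^3 + 70*l^2 - 180*l - 21*s^3 + s^2*(-52*l - 69) + s*(63*l^2 - 209*l - 54)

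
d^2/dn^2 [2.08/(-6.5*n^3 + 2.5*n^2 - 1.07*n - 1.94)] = ((81.12*n - 10.4)*(6.5*n^3 - 2.5*n^2 + 1.07*n + 1.94) - 2.08*(19.5*n^2 - 5.0*n + 1.07)*(39.0*n^2 - 10.0*n + 2.14))/(6.5*n^3 - 2.5*n^2 + 1.07*n + 1.94)^3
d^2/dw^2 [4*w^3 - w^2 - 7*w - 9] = 24*w - 2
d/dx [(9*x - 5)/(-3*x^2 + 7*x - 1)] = (27*x^2 - 30*x + 26)/(9*x^4 - 42*x^3 + 55*x^2 - 14*x + 1)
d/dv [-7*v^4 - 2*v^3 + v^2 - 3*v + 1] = -28*v^3 - 6*v^2 + 2*v - 3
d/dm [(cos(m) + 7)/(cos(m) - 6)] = 13*sin(m)/(cos(m) - 6)^2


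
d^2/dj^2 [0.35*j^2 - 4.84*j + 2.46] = 0.700000000000000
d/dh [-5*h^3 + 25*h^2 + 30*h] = -15*h^2 + 50*h + 30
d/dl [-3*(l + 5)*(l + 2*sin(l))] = -3*l - 3*(l + 5)*(2*cos(l) + 1) - 6*sin(l)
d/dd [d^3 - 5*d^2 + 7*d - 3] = 3*d^2 - 10*d + 7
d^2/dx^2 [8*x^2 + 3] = 16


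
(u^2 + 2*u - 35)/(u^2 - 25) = (u + 7)/(u + 5)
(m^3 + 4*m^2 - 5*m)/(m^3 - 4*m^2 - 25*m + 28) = m*(m + 5)/(m^2 - 3*m - 28)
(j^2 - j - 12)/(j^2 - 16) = (j + 3)/(j + 4)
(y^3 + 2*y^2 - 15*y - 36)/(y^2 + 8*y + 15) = (y^2 - y - 12)/(y + 5)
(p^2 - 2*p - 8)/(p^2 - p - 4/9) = 9*(-p^2 + 2*p + 8)/(-9*p^2 + 9*p + 4)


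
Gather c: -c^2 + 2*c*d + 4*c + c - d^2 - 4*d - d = -c^2 + c*(2*d + 5) - d^2 - 5*d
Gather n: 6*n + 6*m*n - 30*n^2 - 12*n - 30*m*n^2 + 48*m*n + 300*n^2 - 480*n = n^2*(270 - 30*m) + n*(54*m - 486)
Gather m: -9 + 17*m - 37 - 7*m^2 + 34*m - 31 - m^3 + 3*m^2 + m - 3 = -m^3 - 4*m^2 + 52*m - 80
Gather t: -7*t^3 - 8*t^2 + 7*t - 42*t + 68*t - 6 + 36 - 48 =-7*t^3 - 8*t^2 + 33*t - 18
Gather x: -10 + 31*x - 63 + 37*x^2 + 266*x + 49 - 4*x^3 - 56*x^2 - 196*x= -4*x^3 - 19*x^2 + 101*x - 24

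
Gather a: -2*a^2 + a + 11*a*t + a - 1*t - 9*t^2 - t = -2*a^2 + a*(11*t + 2) - 9*t^2 - 2*t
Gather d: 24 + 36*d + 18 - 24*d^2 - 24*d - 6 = -24*d^2 + 12*d + 36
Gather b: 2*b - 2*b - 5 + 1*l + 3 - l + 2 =0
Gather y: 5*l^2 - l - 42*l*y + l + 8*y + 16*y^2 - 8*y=5*l^2 - 42*l*y + 16*y^2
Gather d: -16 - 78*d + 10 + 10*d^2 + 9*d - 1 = 10*d^2 - 69*d - 7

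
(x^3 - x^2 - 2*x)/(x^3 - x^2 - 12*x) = (-x^2 + x + 2)/(-x^2 + x + 12)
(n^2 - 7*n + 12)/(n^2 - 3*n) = (n - 4)/n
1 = 1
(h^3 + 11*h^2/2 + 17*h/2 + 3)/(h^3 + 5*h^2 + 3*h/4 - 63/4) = 2*(2*h^2 + 5*h + 2)/(4*h^2 + 8*h - 21)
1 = 1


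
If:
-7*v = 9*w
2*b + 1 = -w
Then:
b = -w/2 - 1/2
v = -9*w/7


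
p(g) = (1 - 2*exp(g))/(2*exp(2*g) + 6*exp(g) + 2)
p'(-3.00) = -0.10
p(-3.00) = 0.39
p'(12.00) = 0.00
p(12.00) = 0.00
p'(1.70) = 0.05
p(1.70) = -0.10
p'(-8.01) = -0.00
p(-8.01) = 0.50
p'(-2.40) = -0.14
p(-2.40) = 0.32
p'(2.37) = 0.05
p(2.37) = -0.07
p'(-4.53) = -0.03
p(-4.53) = 0.47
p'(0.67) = -0.01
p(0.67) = -0.14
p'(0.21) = -0.07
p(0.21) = -0.12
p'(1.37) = 0.04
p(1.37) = -0.12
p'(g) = (1 - 2*exp(g))*(-4*exp(2*g) - 6*exp(g))/(2*exp(2*g) + 6*exp(g) + 2)^2 - 2*exp(g)/(2*exp(2*g) + 6*exp(g) + 2)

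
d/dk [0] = 0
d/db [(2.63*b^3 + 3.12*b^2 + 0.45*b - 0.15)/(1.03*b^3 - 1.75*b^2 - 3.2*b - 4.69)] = (-7.8161*b^4 - 17.759*b^3 - 45.7371*b^2 - 29.7906*b - 2.5905)/(1.0609*b^6 - 3.605*b^5 - 3.5295*b^4 + 1.5386*b^3 + 26.655*b^2 + 30.016*b + 21.9961)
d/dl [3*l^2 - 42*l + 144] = 6*l - 42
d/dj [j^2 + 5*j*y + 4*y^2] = 2*j + 5*y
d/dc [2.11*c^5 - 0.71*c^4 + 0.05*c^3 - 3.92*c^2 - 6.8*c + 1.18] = 10.55*c^4 - 2.84*c^3 + 0.15*c^2 - 7.84*c - 6.8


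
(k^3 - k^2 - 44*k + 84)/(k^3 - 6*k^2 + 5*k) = (k^3 - k^2 - 44*k + 84)/(k*(k^2 - 6*k + 5))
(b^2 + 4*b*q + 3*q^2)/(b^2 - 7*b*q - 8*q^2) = (-b - 3*q)/(-b + 8*q)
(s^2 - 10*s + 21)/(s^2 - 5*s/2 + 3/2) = 2*(s^2 - 10*s + 21)/(2*s^2 - 5*s + 3)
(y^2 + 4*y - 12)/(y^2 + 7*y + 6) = (y - 2)/(y + 1)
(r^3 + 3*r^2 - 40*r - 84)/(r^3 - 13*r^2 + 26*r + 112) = (r^2 + r - 42)/(r^2 - 15*r + 56)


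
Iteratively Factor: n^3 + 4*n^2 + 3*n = (n)*(n^2 + 4*n + 3) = n*(n + 3)*(n + 1)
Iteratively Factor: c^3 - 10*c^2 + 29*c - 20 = (c - 5)*(c^2 - 5*c + 4) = (c - 5)*(c - 4)*(c - 1)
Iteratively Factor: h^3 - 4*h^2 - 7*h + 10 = (h + 2)*(h^2 - 6*h + 5) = (h - 5)*(h + 2)*(h - 1)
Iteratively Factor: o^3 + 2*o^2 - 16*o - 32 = (o + 4)*(o^2 - 2*o - 8) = (o + 2)*(o + 4)*(o - 4)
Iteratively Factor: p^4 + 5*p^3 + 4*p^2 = (p)*(p^3 + 5*p^2 + 4*p) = p^2*(p^2 + 5*p + 4) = p^2*(p + 1)*(p + 4)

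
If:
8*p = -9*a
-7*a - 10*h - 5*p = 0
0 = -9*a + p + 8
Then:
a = 64/81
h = -44/405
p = -8/9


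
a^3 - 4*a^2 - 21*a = a*(a - 7)*(a + 3)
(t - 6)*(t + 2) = t^2 - 4*t - 12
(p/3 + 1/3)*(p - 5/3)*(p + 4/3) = p^3/3 + 2*p^2/9 - 23*p/27 - 20/27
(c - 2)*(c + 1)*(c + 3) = c^3 + 2*c^2 - 5*c - 6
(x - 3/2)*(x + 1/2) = x^2 - x - 3/4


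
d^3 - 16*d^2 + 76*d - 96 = (d - 8)*(d - 6)*(d - 2)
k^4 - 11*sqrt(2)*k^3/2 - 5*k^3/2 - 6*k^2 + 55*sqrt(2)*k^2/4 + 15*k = k*(k - 5/2)*(k - 6*sqrt(2))*(k + sqrt(2)/2)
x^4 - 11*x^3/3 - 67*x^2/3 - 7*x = x*(x - 7)*(x + 1/3)*(x + 3)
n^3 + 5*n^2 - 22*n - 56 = (n - 4)*(n + 2)*(n + 7)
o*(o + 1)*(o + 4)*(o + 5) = o^4 + 10*o^3 + 29*o^2 + 20*o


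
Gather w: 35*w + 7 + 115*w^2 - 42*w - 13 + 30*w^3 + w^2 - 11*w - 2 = 30*w^3 + 116*w^2 - 18*w - 8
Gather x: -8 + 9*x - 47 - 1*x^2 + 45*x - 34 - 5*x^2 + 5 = -6*x^2 + 54*x - 84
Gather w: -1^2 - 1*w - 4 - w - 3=-2*w - 8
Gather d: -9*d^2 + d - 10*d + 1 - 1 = -9*d^2 - 9*d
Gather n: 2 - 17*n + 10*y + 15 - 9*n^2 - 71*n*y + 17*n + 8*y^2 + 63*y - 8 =-9*n^2 - 71*n*y + 8*y^2 + 73*y + 9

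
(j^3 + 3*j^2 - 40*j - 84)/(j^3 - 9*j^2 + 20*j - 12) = (j^2 + 9*j + 14)/(j^2 - 3*j + 2)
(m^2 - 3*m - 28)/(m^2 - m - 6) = (-m^2 + 3*m + 28)/(-m^2 + m + 6)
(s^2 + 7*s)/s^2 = (s + 7)/s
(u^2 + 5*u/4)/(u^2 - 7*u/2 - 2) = u*(4*u + 5)/(2*(2*u^2 - 7*u - 4))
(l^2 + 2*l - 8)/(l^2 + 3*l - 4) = (l - 2)/(l - 1)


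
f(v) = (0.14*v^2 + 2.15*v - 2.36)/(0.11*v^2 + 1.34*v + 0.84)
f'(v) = (-0.22*v - 1.34)*(0.14*v^2 + 2.15*v - 2.36)/(0.11*v^2 + 1.34*v + 0.84)^2 + (0.28*v + 2.15)/(0.11*v^2 + 1.34*v + 0.84)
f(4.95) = 1.15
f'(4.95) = 0.07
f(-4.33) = 3.12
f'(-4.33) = 0.09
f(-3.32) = 3.32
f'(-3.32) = 0.34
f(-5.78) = 3.13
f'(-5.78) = -0.10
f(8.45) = 1.29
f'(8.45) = 0.02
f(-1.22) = 7.57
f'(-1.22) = 9.98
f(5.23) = 1.17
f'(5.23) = 0.06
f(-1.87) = 4.60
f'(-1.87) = 2.06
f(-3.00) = 3.45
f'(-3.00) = 0.47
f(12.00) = 1.33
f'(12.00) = 0.01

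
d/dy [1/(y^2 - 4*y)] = 2*(2 - y)/(y^2*(y - 4)^2)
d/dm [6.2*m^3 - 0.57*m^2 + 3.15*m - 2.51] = 18.6*m^2 - 1.14*m + 3.15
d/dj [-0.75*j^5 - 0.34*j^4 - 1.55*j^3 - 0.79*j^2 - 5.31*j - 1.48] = -3.75*j^4 - 1.36*j^3 - 4.65*j^2 - 1.58*j - 5.31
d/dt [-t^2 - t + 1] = -2*t - 1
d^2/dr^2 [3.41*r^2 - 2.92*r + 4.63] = 6.82000000000000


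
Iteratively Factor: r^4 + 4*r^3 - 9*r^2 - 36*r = (r + 3)*(r^3 + r^2 - 12*r) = (r + 3)*(r + 4)*(r^2 - 3*r) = r*(r + 3)*(r + 4)*(r - 3)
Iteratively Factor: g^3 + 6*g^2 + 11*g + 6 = (g + 3)*(g^2 + 3*g + 2) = (g + 1)*(g + 3)*(g + 2)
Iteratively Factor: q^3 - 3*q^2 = (q - 3)*(q^2) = q*(q - 3)*(q)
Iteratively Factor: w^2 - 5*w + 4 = (w - 1)*(w - 4)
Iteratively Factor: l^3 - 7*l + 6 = (l - 1)*(l^2 + l - 6) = (l - 1)*(l + 3)*(l - 2)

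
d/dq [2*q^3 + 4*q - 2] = 6*q^2 + 4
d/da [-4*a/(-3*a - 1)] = 4/(3*a + 1)^2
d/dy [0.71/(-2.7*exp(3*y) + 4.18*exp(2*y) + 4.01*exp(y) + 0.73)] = (5.751*exp(2*y) - 5.9356*exp(y) - 2.8471)*exp(y)/(-2.7*exp(3*y) + 4.18*exp(2*y) + 4.01*exp(y) + 0.73)^2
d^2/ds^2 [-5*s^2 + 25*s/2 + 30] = -10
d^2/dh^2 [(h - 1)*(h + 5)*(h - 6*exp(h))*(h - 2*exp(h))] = -8*h^3*exp(h) + 48*h^2*exp(2*h) - 80*h^2*exp(h) + 12*h^2 + 288*h*exp(2*h) - 136*h*exp(h) + 24*h - 24*exp(2*h) + 16*exp(h) - 10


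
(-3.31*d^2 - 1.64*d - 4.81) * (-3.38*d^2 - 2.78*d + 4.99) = 11.1878*d^4 + 14.745*d^3 + 4.3001*d^2 + 5.1882*d - 24.0019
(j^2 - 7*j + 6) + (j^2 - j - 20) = 2*j^2 - 8*j - 14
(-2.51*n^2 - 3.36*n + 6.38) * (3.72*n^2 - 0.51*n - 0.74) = -9.3372*n^4 - 11.2191*n^3 + 27.3046*n^2 - 0.7674*n - 4.7212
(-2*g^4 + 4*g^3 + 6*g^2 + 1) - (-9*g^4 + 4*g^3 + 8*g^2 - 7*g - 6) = 7*g^4 - 2*g^2 + 7*g + 7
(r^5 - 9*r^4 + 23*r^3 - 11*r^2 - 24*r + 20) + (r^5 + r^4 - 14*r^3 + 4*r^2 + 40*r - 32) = 2*r^5 - 8*r^4 + 9*r^3 - 7*r^2 + 16*r - 12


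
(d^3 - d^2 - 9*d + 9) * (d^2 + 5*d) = d^5 + 4*d^4 - 14*d^3 - 36*d^2 + 45*d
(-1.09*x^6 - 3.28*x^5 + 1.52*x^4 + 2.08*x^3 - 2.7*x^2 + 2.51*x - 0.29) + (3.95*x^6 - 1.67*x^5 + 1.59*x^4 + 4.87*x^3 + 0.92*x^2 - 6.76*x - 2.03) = 2.86*x^6 - 4.95*x^5 + 3.11*x^4 + 6.95*x^3 - 1.78*x^2 - 4.25*x - 2.32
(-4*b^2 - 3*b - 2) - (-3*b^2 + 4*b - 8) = -b^2 - 7*b + 6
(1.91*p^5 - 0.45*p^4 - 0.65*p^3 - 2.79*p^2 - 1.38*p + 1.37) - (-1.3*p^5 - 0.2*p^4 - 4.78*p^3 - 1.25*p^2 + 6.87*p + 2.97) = 3.21*p^5 - 0.25*p^4 + 4.13*p^3 - 1.54*p^2 - 8.25*p - 1.6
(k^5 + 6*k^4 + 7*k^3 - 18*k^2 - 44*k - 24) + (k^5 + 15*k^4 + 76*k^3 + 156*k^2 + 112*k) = 2*k^5 + 21*k^4 + 83*k^3 + 138*k^2 + 68*k - 24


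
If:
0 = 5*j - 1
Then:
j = 1/5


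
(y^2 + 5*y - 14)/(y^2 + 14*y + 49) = (y - 2)/(y + 7)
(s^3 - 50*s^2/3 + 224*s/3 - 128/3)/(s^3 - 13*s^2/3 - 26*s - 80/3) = (3*s^2 - 26*s + 16)/(3*s^2 + 11*s + 10)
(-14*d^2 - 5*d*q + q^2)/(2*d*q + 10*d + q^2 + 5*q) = (-7*d + q)/(q + 5)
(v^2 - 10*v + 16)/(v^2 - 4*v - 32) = (v - 2)/(v + 4)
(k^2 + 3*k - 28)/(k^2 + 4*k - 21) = (k - 4)/(k - 3)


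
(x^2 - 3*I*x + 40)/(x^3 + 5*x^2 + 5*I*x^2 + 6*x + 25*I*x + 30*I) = (x - 8*I)/(x^2 + 5*x + 6)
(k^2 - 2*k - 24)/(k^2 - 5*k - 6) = (k + 4)/(k + 1)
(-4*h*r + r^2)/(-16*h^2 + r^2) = r/(4*h + r)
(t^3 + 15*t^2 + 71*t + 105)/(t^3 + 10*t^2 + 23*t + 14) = (t^2 + 8*t + 15)/(t^2 + 3*t + 2)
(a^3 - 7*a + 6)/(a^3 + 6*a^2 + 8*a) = (a^3 - 7*a + 6)/(a*(a^2 + 6*a + 8))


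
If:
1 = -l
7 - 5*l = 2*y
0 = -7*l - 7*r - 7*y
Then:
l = -1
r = -5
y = 6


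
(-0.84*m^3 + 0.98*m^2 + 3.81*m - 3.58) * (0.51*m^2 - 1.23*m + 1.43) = -0.4284*m^5 + 1.533*m^4 - 0.4635*m^3 - 5.1107*m^2 + 9.8517*m - 5.1194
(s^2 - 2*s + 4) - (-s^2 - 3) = 2*s^2 - 2*s + 7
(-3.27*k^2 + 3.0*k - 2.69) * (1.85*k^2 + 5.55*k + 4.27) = -6.0495*k^4 - 12.5985*k^3 - 2.2894*k^2 - 2.1195*k - 11.4863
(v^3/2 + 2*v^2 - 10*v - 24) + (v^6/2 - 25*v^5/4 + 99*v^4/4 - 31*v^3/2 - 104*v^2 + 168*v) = v^6/2 - 25*v^5/4 + 99*v^4/4 - 15*v^3 - 102*v^2 + 158*v - 24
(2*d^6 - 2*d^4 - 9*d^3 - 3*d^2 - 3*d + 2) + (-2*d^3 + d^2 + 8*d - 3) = 2*d^6 - 2*d^4 - 11*d^3 - 2*d^2 + 5*d - 1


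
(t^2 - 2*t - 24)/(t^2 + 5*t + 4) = (t - 6)/(t + 1)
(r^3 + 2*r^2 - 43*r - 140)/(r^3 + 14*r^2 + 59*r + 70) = (r^2 - 3*r - 28)/(r^2 + 9*r + 14)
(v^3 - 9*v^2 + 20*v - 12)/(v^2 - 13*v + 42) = (v^2 - 3*v + 2)/(v - 7)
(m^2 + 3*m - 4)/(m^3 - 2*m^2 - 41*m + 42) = (m + 4)/(m^2 - m - 42)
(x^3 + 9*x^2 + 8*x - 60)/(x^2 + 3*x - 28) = (x^3 + 9*x^2 + 8*x - 60)/(x^2 + 3*x - 28)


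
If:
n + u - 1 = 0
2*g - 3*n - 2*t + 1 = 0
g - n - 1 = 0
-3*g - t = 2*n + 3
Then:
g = -2/3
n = -5/3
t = 7/3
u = 8/3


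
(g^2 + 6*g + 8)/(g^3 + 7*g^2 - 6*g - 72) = (g + 2)/(g^2 + 3*g - 18)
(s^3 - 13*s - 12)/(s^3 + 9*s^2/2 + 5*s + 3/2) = 2*(s - 4)/(2*s + 1)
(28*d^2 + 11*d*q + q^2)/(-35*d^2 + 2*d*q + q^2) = (4*d + q)/(-5*d + q)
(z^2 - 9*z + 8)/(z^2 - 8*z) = (z - 1)/z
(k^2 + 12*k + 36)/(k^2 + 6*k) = (k + 6)/k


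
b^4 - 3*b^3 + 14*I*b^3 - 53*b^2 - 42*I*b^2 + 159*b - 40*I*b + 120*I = (b - 3)*(b + I)*(b + 5*I)*(b + 8*I)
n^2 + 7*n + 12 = (n + 3)*(n + 4)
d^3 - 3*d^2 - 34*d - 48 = (d - 8)*(d + 2)*(d + 3)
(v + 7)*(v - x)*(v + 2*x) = v^3 + v^2*x + 7*v^2 - 2*v*x^2 + 7*v*x - 14*x^2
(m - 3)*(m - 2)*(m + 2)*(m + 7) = m^4 + 4*m^3 - 25*m^2 - 16*m + 84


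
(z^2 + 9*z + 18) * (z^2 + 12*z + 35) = z^4 + 21*z^3 + 161*z^2 + 531*z + 630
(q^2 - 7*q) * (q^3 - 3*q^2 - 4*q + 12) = q^5 - 10*q^4 + 17*q^3 + 40*q^2 - 84*q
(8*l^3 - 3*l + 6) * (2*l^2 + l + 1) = 16*l^5 + 8*l^4 + 2*l^3 + 9*l^2 + 3*l + 6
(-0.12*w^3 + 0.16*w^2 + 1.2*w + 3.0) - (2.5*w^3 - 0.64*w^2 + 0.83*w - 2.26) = -2.62*w^3 + 0.8*w^2 + 0.37*w + 5.26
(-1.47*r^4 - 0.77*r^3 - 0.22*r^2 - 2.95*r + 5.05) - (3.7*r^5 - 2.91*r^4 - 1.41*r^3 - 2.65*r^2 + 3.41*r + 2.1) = -3.7*r^5 + 1.44*r^4 + 0.64*r^3 + 2.43*r^2 - 6.36*r + 2.95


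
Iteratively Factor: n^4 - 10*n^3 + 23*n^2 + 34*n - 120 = (n - 4)*(n^3 - 6*n^2 - n + 30) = (n - 4)*(n - 3)*(n^2 - 3*n - 10) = (n - 5)*(n - 4)*(n - 3)*(n + 2)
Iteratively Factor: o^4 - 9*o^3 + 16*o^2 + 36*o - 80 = (o - 5)*(o^3 - 4*o^2 - 4*o + 16) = (o - 5)*(o + 2)*(o^2 - 6*o + 8) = (o - 5)*(o - 2)*(o + 2)*(o - 4)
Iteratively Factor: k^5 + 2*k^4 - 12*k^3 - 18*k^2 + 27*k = (k + 3)*(k^4 - k^3 - 9*k^2 + 9*k) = k*(k + 3)*(k^3 - k^2 - 9*k + 9) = k*(k + 3)^2*(k^2 - 4*k + 3) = k*(k - 3)*(k + 3)^2*(k - 1)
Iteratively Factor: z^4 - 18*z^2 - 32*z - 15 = (z + 3)*(z^3 - 3*z^2 - 9*z - 5) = (z + 1)*(z + 3)*(z^2 - 4*z - 5) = (z + 1)^2*(z + 3)*(z - 5)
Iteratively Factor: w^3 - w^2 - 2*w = (w)*(w^2 - w - 2) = w*(w - 2)*(w + 1)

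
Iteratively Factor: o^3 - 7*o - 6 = (o - 3)*(o^2 + 3*o + 2) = (o - 3)*(o + 1)*(o + 2)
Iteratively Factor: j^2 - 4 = (j - 2)*(j + 2)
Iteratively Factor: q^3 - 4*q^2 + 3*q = (q)*(q^2 - 4*q + 3) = q*(q - 3)*(q - 1)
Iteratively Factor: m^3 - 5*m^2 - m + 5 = (m - 5)*(m^2 - 1) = (m - 5)*(m + 1)*(m - 1)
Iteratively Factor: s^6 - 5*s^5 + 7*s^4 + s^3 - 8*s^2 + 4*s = (s - 1)*(s^5 - 4*s^4 + 3*s^3 + 4*s^2 - 4*s) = (s - 1)^2*(s^4 - 3*s^3 + 4*s) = (s - 1)^2*(s + 1)*(s^3 - 4*s^2 + 4*s) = (s - 2)*(s - 1)^2*(s + 1)*(s^2 - 2*s) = s*(s - 2)*(s - 1)^2*(s + 1)*(s - 2)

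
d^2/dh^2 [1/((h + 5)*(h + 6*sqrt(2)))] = 2*((h + 5)^2 + (h + 5)*(h + 6*sqrt(2)) + (h + 6*sqrt(2))^2)/((h + 5)^3*(h + 6*sqrt(2))^3)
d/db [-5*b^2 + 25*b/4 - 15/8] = 25/4 - 10*b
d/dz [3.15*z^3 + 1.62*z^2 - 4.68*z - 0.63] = 9.45*z^2 + 3.24*z - 4.68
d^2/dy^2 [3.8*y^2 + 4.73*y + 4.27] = 7.60000000000000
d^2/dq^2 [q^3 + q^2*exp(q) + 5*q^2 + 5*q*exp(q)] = q^2*exp(q) + 9*q*exp(q) + 6*q + 12*exp(q) + 10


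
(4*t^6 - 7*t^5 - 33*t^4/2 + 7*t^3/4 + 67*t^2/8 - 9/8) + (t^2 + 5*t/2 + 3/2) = 4*t^6 - 7*t^5 - 33*t^4/2 + 7*t^3/4 + 75*t^2/8 + 5*t/2 + 3/8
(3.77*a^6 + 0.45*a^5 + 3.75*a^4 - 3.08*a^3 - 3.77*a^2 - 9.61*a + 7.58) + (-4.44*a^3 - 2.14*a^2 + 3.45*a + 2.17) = 3.77*a^6 + 0.45*a^5 + 3.75*a^4 - 7.52*a^3 - 5.91*a^2 - 6.16*a + 9.75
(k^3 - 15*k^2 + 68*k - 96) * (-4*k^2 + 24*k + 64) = -4*k^5 + 84*k^4 - 568*k^3 + 1056*k^2 + 2048*k - 6144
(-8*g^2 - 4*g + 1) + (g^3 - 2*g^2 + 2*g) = g^3 - 10*g^2 - 2*g + 1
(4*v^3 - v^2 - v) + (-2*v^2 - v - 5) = 4*v^3 - 3*v^2 - 2*v - 5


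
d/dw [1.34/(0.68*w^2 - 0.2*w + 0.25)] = (0.268 - 1.8224*w)/(0.68*w^2 - 0.2*w + 0.25)^2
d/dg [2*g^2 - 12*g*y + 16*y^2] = 4*g - 12*y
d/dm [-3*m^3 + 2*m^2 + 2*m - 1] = -9*m^2 + 4*m + 2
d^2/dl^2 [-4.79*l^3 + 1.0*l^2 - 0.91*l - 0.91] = 2.0 - 28.74*l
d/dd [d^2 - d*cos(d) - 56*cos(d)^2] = d*sin(d) + 2*d + 56*sin(2*d) - cos(d)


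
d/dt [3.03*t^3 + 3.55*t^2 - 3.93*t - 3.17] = 9.09*t^2 + 7.1*t - 3.93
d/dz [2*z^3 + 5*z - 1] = 6*z^2 + 5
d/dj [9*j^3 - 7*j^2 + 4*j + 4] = 27*j^2 - 14*j + 4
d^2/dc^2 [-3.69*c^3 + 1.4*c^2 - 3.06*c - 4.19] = 2.8 - 22.14*c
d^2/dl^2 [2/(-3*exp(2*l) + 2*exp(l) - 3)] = 4*(-4*(3*exp(l) - 1)^2*exp(l) + (6*exp(l) - 1)*(3*exp(2*l) - 2*exp(l) + 3))*exp(l)/(3*exp(2*l) - 2*exp(l) + 3)^3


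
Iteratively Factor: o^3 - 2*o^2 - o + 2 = (o - 1)*(o^2 - o - 2) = (o - 1)*(o + 1)*(o - 2)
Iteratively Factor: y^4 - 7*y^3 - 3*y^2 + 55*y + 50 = (y + 1)*(y^3 - 8*y^2 + 5*y + 50) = (y + 1)*(y + 2)*(y^2 - 10*y + 25) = (y - 5)*(y + 1)*(y + 2)*(y - 5)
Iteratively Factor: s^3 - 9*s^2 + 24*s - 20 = (s - 5)*(s^2 - 4*s + 4) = (s - 5)*(s - 2)*(s - 2)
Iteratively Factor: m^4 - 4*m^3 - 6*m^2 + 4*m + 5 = (m - 5)*(m^3 + m^2 - m - 1) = (m - 5)*(m + 1)*(m^2 - 1) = (m - 5)*(m - 1)*(m + 1)*(m + 1)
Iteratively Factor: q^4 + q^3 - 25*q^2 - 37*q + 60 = (q + 3)*(q^3 - 2*q^2 - 19*q + 20) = (q + 3)*(q + 4)*(q^2 - 6*q + 5) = (q - 1)*(q + 3)*(q + 4)*(q - 5)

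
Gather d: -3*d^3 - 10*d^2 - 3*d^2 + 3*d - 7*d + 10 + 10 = -3*d^3 - 13*d^2 - 4*d + 20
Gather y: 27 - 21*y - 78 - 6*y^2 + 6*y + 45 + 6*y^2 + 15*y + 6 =0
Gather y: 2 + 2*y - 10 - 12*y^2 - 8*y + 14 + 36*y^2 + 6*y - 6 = 24*y^2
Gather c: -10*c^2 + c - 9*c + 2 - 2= -10*c^2 - 8*c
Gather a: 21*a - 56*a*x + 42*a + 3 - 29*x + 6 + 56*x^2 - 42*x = a*(63 - 56*x) + 56*x^2 - 71*x + 9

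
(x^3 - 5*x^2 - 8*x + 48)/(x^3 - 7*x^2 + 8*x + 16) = (x + 3)/(x + 1)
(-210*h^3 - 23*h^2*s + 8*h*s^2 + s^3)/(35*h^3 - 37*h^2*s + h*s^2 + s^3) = (6*h + s)/(-h + s)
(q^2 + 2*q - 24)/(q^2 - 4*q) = (q + 6)/q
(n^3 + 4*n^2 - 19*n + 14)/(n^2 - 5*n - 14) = (-n^3 - 4*n^2 + 19*n - 14)/(-n^2 + 5*n + 14)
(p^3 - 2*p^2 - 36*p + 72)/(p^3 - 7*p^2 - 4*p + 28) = (p^2 - 36)/(p^2 - 5*p - 14)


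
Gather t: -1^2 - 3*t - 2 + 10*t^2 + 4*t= 10*t^2 + t - 3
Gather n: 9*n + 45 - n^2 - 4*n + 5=-n^2 + 5*n + 50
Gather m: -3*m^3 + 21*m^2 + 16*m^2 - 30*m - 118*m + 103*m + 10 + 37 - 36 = -3*m^3 + 37*m^2 - 45*m + 11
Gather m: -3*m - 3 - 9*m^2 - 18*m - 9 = -9*m^2 - 21*m - 12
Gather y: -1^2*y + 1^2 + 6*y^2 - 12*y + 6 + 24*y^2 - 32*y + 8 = 30*y^2 - 45*y + 15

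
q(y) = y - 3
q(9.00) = 6.00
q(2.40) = -0.60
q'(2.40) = 1.00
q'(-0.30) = 1.00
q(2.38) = -0.62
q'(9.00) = 1.00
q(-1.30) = -4.30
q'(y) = 1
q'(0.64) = 1.00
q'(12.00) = 1.00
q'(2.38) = 1.00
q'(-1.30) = 1.00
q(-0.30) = -3.30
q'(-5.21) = 1.00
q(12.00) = 9.00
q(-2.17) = -5.17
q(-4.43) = -7.43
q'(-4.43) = 1.00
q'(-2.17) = 1.00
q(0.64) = -2.36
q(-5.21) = -8.21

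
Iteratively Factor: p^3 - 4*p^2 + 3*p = (p)*(p^2 - 4*p + 3) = p*(p - 1)*(p - 3)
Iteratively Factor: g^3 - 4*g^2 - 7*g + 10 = (g + 2)*(g^2 - 6*g + 5) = (g - 5)*(g + 2)*(g - 1)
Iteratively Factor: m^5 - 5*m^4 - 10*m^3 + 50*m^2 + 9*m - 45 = (m - 3)*(m^4 - 2*m^3 - 16*m^2 + 2*m + 15) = (m - 3)*(m + 1)*(m^3 - 3*m^2 - 13*m + 15) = (m - 3)*(m + 1)*(m + 3)*(m^2 - 6*m + 5) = (m - 3)*(m - 1)*(m + 1)*(m + 3)*(m - 5)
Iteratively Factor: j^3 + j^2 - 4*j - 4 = (j - 2)*(j^2 + 3*j + 2) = (j - 2)*(j + 1)*(j + 2)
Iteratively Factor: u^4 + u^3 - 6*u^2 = (u - 2)*(u^3 + 3*u^2) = u*(u - 2)*(u^2 + 3*u) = u*(u - 2)*(u + 3)*(u)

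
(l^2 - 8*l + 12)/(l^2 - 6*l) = (l - 2)/l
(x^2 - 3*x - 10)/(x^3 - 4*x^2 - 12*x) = (x - 5)/(x*(x - 6))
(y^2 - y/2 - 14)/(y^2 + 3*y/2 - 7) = (y - 4)/(y - 2)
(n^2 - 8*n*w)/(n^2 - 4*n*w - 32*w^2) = n/(n + 4*w)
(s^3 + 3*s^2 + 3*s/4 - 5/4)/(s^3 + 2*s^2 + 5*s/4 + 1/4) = (4*s^2 + 8*s - 5)/(4*s^2 + 4*s + 1)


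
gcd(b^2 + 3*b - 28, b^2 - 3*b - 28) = 1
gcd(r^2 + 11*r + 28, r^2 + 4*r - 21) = r + 7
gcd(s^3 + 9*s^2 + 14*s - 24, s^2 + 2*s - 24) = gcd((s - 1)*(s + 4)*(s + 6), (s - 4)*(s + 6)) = s + 6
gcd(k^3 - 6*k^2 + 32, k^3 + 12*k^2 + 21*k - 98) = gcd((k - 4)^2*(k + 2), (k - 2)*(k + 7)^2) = 1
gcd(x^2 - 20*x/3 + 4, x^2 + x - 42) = x - 6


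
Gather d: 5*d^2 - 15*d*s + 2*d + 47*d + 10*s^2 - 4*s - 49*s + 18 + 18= 5*d^2 + d*(49 - 15*s) + 10*s^2 - 53*s + 36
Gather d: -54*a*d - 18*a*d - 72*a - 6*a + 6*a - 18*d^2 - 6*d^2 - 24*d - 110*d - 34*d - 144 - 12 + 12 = -72*a - 24*d^2 + d*(-72*a - 168) - 144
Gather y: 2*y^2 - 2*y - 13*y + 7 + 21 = 2*y^2 - 15*y + 28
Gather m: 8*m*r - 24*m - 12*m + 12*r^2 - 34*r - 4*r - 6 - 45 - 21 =m*(8*r - 36) + 12*r^2 - 38*r - 72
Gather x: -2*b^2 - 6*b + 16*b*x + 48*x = -2*b^2 - 6*b + x*(16*b + 48)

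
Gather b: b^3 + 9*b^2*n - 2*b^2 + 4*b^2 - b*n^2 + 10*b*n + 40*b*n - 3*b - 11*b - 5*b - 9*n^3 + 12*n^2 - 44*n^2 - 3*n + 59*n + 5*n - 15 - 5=b^3 + b^2*(9*n + 2) + b*(-n^2 + 50*n - 19) - 9*n^3 - 32*n^2 + 61*n - 20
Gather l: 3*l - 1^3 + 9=3*l + 8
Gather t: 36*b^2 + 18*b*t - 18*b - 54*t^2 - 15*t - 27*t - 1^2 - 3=36*b^2 - 18*b - 54*t^2 + t*(18*b - 42) - 4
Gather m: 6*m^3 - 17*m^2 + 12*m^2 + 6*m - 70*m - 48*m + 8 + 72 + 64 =6*m^3 - 5*m^2 - 112*m + 144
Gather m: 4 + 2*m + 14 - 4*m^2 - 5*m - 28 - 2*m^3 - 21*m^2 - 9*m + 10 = -2*m^3 - 25*m^2 - 12*m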